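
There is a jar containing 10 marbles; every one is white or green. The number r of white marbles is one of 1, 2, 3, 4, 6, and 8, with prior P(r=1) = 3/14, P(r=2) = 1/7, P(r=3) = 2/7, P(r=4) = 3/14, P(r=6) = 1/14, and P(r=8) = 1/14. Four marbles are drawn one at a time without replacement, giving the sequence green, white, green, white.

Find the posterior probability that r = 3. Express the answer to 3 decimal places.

0.362

For each hypothesis, P(data | H) works out to: P(data | r = 1) = (9/10)(1/9)(8/8)(0/7) = 0; P(data | r = 2) = (8/10)(2/9)(7/8)(1/7) = 1/45; P(data | r = 3) = (7/10)(3/9)(6/8)(2/7) = 1/20; P(data | r = 4) = (6/10)(4/9)(5/8)(3/7) = 1/14; P(data | r = 6) = (4/10)(6/9)(3/8)(5/7) = 1/14; P(data | r = 8) = (2/10)(8/9)(1/8)(7/7) = 1/45.
The prior-weighted likelihoods are 3/14 · 0 = 0, 1/7 · 1/45 = 1/315, 2/7 · 1/20 = 1/70, 3/14 · 1/14 = 3/196, 1/14 · 1/14 = 1/196, 1/14 · 1/45 = 1/630; summing to 29/735.
So P(r = 3 | data) = (1/70) / (29/735) = 21/58.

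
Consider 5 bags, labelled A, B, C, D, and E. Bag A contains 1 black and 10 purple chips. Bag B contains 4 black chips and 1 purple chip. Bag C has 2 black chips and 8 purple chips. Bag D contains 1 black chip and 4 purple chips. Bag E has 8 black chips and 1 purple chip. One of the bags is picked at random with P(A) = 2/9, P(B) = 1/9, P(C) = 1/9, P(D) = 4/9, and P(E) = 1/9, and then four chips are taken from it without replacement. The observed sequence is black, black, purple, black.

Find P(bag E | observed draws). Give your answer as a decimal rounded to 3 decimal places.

Compute the likelihood of the observed sequence for each case: P(data | bag A) = (1/11)(0/10) = 0; P(data | bag B) = (4/5)(3/4)(1/3)(2/2) = 1/5; P(data | bag C) = (2/10)(1/9)(8/8)(0/7) = 0; P(data | bag D) = (1/5)(0/4) = 0; P(data | bag E) = (8/9)(7/8)(1/7)(6/6) = 1/9.
Weighting by the prior gives 2/9 · 0 = 0, 1/9 · 1/5 = 1/45, 1/9 · 0 = 0, 4/9 · 0 = 0, 1/9 · 1/9 = 1/81; with total 14/405.
By Bayes' rule, P(bag E | data) = (1/81) / (14/405) = 5/14.

0.357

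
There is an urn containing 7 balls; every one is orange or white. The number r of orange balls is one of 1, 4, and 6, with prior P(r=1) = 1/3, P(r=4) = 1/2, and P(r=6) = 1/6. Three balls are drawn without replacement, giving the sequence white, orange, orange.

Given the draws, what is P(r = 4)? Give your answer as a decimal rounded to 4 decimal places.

0.7826

For each hypothesis, P(data | H) works out to: P(data | r = 1) = (6/7)(1/6)(0/5) = 0; P(data | r = 4) = (3/7)(4/6)(3/5) = 6/35; P(data | r = 6) = (1/7)(6/6)(5/5) = 1/7.
Multiplying each by its prior: 1/3 · 0 = 0, 1/2 · 6/35 = 3/35, 1/6 · 1/7 = 1/42; summing to 23/210.
So P(r = 4 | data) = (3/35) / (23/210) = 18/23.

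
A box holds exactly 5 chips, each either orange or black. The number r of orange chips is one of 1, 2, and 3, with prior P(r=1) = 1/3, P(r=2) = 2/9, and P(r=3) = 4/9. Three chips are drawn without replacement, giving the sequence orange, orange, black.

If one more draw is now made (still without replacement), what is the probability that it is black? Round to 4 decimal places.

For each hypothesis, P(data | H) works out to: P(data | r = 1) = (1/5)(0/4) = 0; P(data | r = 2) = (2/5)(1/4)(3/3) = 1/10; P(data | r = 3) = (3/5)(2/4)(2/3) = 1/5.
The prior-weighted likelihoods are 1/3 · 0 = 0, 2/9 · 1/10 = 1/45, 4/9 · 1/5 = 4/45; summing to 1/9.
Normalising, the posterior is P(r = 1 | data) = 0, P(r = 2 | data) = 1/5, P(r = 3 | data) = 4/5.
So P(black next | data) = Σ P(black next | H) P(H | data) = (1)(1/5) + (1/2)(4/5) = 3/5.

0.6000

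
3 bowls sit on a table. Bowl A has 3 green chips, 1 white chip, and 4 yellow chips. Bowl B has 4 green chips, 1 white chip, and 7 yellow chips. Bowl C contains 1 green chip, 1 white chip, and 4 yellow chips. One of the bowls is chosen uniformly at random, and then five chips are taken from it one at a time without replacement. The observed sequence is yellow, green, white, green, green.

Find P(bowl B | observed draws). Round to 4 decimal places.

0.3311

Under each hypothesis, the probability of the observed sequence is: P(data | bowl A) = (4/8)(3/7)(1/6)(2/5)(1/4) = 0.0035714; P(data | bowl B) = (7/12)(4/11)(1/10)(3/9)(2/8) = 0.0017677; P(data | bowl C) = (4/6)(1/5)(1/4)(0/3) = 0.
The prior-weighted likelihoods are 1/3 · 0.0035714 = 0.0011905, 1/3 · 0.0017677 = 0.00058923, 1/3 · 0 = 0; these sum to 0.0017797.
So P(bowl B | data) = (0.00058923) / (0.0017797) = 0.33108.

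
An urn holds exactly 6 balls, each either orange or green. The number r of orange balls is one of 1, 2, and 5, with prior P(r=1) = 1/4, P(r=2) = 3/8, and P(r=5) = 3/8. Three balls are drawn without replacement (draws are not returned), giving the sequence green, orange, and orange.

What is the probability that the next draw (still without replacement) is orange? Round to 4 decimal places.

0.7143

Under each hypothesis, the probability of the observed sequence is: P(data | r = 1) = (5/6)(1/5)(0/4) = 0; P(data | r = 2) = (4/6)(2/5)(1/4) = 1/15; P(data | r = 5) = (1/6)(5/5)(4/4) = 1/6.
The prior-weighted likelihoods are 1/4 · 0 = 0, 3/8 · 1/15 = 1/40, 3/8 · 1/6 = 1/16; these sum to 7/80.
The posterior is then P(r = 1 | data) = 0, P(r = 2 | data) = 2/7, P(r = 5 | data) = 5/7.
So P(orange next | data) = Σ P(orange next | H) P(H | data) = (0)(2/7) + (1)(5/7) = 5/7.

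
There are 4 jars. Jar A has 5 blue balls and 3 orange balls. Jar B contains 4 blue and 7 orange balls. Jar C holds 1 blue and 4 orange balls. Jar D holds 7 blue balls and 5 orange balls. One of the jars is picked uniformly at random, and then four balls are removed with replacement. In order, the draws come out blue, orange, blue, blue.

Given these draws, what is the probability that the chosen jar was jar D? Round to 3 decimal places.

0.391

Compute the likelihood of the observed sequence for each case: P(data | jar A) = (5/8)(3/8)(5/8)(5/8) = 0.091553; P(data | jar B) = (4/11)(7/11)(4/11)(4/11) = 0.030599; P(data | jar C) = (1/5)(4/5)(1/5)(1/5) = 0.0064; P(data | jar D) = (7/12)(5/12)(7/12)(7/12) = 0.082706.
Weighting by the prior gives 1/4 · 0.091553 = 0.022888, 1/4 · 0.030599 = 0.0076498, 1/4 · 0.0064 = 0.0016, 1/4 · 0.082706 = 0.020677; these sum to 0.052815.
By Bayes' rule, P(jar D | data) = (0.020677) / (0.052815) = 0.39149.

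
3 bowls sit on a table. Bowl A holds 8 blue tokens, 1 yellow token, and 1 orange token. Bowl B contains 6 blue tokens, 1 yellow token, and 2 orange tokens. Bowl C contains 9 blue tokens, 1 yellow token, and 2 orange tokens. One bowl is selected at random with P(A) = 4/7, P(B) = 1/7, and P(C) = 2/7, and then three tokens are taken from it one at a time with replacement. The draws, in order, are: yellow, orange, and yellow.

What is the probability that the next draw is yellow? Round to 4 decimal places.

0.0991

Under each hypothesis, the probability of the observed sequence is: P(data | bowl A) = (1/10)(1/10)(1/10) = 0.001; P(data | bowl B) = (1/9)(2/9)(1/9) = 0.0027435; P(data | bowl C) = (1/12)(2/12)(1/12) = 0.0011574.
The prior-weighted likelihoods are 4/7 · 0.001 = 0.00057143, 1/7 · 0.0027435 = 0.00039193, 2/7 · 0.0011574 = 0.00033069; with total 0.001294.
Normalising, the posterior is P(bowl A | data) = 0.44158, P(bowl B | data) = 0.30287, P(bowl C | data) = 0.25555.
Averaging over the posterior, P(yellow next | data) = (1/10)(0.44158) + (1/9)(0.30287) + (1/12)(0.25555) = 0.099106.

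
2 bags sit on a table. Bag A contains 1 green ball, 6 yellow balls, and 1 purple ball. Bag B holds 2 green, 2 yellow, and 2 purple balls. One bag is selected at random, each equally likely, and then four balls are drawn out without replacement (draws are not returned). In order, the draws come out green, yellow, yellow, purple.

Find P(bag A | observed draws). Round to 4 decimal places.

The likelihood of the observed sequence under each hypothesis: P(data | bag A) = (1/8)(6/7)(5/6)(1/5) = 0.017857; P(data | bag B) = (2/6)(2/5)(1/4)(2/3) = 0.022222.
Multiplying each by its prior: 1/2 · 0.017857 = 0.0089286, 1/2 · 0.022222 = 0.011111; with total 0.02004.
So P(bag A | data) = (0.0089286) / (0.02004) = 0.44554.

0.4455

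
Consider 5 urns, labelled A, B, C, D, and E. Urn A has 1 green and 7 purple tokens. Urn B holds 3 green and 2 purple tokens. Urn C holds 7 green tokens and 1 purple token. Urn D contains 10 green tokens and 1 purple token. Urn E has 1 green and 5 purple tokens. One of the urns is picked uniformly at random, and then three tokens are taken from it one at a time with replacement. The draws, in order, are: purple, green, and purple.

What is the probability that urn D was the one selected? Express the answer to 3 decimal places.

0.023

Compute the likelihood of the observed sequence for each case: P(data | urn A) = (7/8)(1/8)(7/8) = 0.095703; P(data | urn B) = (2/5)(3/5)(2/5) = 0.096; P(data | urn C) = (1/8)(7/8)(1/8) = 0.013672; P(data | urn D) = (1/11)(10/11)(1/11) = 0.0075131; P(data | urn E) = (5/6)(1/6)(5/6) = 0.11574.
Multiplying each by its prior: 1/5 · 0.095703 = 0.019141, 1/5 · 0.096 = 0.0192, 1/5 · 0.013672 = 0.0027344, 1/5 · 0.0075131 = 0.0015026, 1/5 · 0.11574 = 0.023148; summing to 0.065726.
By Bayes' rule, P(urn D | data) = (0.0015026) / (0.065726) = 0.022862.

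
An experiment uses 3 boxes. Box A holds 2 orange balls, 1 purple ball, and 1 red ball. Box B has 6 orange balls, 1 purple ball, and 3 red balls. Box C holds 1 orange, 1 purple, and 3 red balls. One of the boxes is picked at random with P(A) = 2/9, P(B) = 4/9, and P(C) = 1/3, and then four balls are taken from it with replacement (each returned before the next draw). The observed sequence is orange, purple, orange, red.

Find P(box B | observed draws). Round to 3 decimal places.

Under each hypothesis, the probability of the observed sequence is: P(data | box A) = (2/4)(1/4)(2/4)(1/4) = 0.015625; P(data | box B) = (6/10)(1/10)(6/10)(3/10) = 0.0108; P(data | box C) = (1/5)(1/5)(1/5)(3/5) = 0.0048.
Weighting by the prior gives 2/9 · 0.015625 = 0.0034722, 4/9 · 0.0108 = 0.0048, 1/3 · 0.0048 = 0.0016; these sum to 0.0098722.
Therefore the posterior P(box B | data) = (0.0048) / (0.0098722) = 0.48621.

0.486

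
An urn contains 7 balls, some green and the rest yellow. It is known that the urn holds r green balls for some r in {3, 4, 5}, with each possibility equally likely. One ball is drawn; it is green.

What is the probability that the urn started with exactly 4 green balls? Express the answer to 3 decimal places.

The likelihood of this draw under each hypothesis: P(data | r = 3) = (3/7) = 3/7; P(data | r = 4) = (4/7) = 4/7; P(data | r = 5) = (5/7) = 5/7.
Weighting by the prior gives 1/3 · 3/7 = 1/7, 1/3 · 4/7 = 4/21, 1/3 · 5/7 = 5/21; with total 4/7.
By Bayes' rule, P(r = 4 | data) = (4/21) / (4/7) = 1/3.

0.333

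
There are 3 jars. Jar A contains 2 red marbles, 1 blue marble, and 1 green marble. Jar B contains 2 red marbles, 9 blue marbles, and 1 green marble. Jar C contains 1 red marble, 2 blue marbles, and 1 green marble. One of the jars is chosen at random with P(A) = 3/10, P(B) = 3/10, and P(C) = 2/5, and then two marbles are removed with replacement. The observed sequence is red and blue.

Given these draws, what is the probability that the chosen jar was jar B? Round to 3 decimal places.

Under each hypothesis, the probability of the observed sequence is: P(data | jar A) = (2/4)(1/4) = 1/8; P(data | jar B) = (2/12)(9/12) = 1/8; P(data | jar C) = (1/4)(2/4) = 1/8.
Multiplying each by its prior: 3/10 · 1/8 = 3/80, 3/10 · 1/8 = 3/80, 2/5 · 1/8 = 1/20; summing to 1/8.
Hence P(jar B | data) = (3/80) / (1/8) = 3/10.

0.300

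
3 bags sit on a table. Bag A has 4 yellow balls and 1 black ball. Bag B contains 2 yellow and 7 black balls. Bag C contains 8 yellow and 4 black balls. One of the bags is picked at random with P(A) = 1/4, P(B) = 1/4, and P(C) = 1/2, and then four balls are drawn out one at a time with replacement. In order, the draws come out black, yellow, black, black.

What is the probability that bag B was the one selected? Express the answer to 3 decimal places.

Compute the likelihood of the observed sequence for each case: P(data | bag A) = (1/5)(4/5)(1/5)(1/5) = 0.0064; P(data | bag B) = (7/9)(2/9)(7/9)(7/9) = 0.10456; P(data | bag C) = (4/12)(8/12)(4/12)(4/12) = 0.024691.
Weighting by the prior gives 1/4 · 0.0064 = 0.0016, 1/4 · 0.10456 = 0.026139, 1/2 · 0.024691 = 0.012346; with total 0.040085.
By Bayes' rule, P(bag B | data) = (0.026139) / (0.040085) = 0.6521.

0.652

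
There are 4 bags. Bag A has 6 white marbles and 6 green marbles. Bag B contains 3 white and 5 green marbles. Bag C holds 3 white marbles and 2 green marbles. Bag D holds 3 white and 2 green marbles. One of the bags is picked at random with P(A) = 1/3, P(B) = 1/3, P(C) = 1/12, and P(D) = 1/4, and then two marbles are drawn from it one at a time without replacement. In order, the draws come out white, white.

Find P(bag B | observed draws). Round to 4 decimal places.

0.1689

For each hypothesis, P(data | H) works out to: P(data | bag A) = (6/12)(5/11) = 0.22727; P(data | bag B) = (3/8)(2/7) = 0.10714; P(data | bag C) = (3/5)(2/4) = 0.3; P(data | bag D) = (3/5)(2/4) = 0.3.
Multiplying each by its prior: 1/3 · 0.22727 = 0.075758, 1/3 · 0.10714 = 0.035714, 1/12 · 0.3 = 0.025, 1/4 · 0.3 = 0.075; summing to 0.21147.
Hence P(bag B | data) = (0.035714) / (0.21147) = 0.16888.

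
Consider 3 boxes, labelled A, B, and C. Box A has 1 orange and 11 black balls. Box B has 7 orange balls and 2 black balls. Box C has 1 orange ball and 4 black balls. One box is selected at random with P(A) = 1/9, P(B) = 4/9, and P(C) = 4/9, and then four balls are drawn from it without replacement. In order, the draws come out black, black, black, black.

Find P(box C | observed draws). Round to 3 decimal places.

0.545

Under each hypothesis, the probability of the observed sequence is: P(data | box A) = (11/12)(10/11)(9/10)(8/9) = 2/3; P(data | box B) = (2/9)(1/8)(0/7) = 0; P(data | box C) = (4/5)(3/4)(2/3)(1/2) = 1/5.
The prior-weighted likelihoods are 1/9 · 2/3 = 2/27, 4/9 · 0 = 0, 4/9 · 1/5 = 4/45; summing to 22/135.
So P(box C | data) = (4/45) / (22/135) = 6/11.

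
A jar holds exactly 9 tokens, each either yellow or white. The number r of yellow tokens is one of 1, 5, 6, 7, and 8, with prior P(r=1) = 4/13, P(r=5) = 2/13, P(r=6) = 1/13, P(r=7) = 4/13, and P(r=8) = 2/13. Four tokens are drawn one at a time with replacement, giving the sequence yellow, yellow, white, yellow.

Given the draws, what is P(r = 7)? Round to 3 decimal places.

0.504

Under each hypothesis, the probability of the observed sequence is: P(data | r = 1) = (1/9)(1/9)(8/9)(1/9) = 0.0012193; P(data | r = 5) = (5/9)(5/9)(4/9)(5/9) = 0.076208; P(data | r = 6) = (6/9)(6/9)(3/9)(6/9) = 0.098765; P(data | r = 7) = (7/9)(7/9)(2/9)(7/9) = 0.10456; P(data | r = 8) = (8/9)(8/9)(1/9)(8/9) = 0.078037.
The prior-weighted likelihoods are 4/13 · 0.0012193 = 0.00037518, 2/13 · 0.076208 = 0.011724, 1/13 · 0.098765 = 0.0075973, 4/13 · 0.10456 = 0.032171, 2/13 · 0.078037 = 0.012006; these sum to 0.063874.
Therefore the posterior P(r = 7 | data) = (0.032171) / (0.063874) = 0.50367.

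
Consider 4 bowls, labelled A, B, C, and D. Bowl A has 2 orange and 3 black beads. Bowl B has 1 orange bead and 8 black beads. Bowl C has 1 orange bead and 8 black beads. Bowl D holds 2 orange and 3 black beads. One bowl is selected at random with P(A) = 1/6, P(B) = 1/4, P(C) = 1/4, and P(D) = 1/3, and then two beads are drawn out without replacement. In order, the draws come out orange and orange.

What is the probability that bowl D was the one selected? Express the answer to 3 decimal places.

0.667

For each hypothesis, P(data | H) works out to: P(data | bowl A) = (2/5)(1/4) = 1/10; P(data | bowl B) = (1/9)(0/8) = 0; P(data | bowl C) = (1/9)(0/8) = 0; P(data | bowl D) = (2/5)(1/4) = 1/10.
Weighting by the prior gives 1/6 · 1/10 = 1/60, 1/4 · 0 = 0, 1/4 · 0 = 0, 1/3 · 1/10 = 1/30; these sum to 1/20.
By Bayes' rule, P(bowl D | data) = (1/30) / (1/20) = 2/3.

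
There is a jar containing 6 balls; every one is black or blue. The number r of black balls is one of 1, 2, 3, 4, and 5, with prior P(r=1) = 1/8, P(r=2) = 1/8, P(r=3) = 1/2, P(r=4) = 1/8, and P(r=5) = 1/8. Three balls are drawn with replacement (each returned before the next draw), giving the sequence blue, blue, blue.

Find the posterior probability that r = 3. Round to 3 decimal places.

0.353

Under each hypothesis, the probability of the observed sequence is: P(data | r = 1) = (5/6)(5/6)(5/6) = 0.5787; P(data | r = 2) = (4/6)(4/6)(4/6) = 0.2963; P(data | r = 3) = (3/6)(3/6)(3/6) = 0.125; P(data | r = 4) = (2/6)(2/6)(2/6) = 0.037037; P(data | r = 5) = (1/6)(1/6)(1/6) = 0.0046296.
Multiplying each by its prior: 1/8 · 0.5787 = 0.072338, 1/8 · 0.2963 = 0.037037, 1/2 · 0.125 = 0.0625, 1/8 · 0.037037 = 0.0046296, 1/8 · 0.0046296 = 0.0005787; summing to 0.17708.
So P(r = 3 | data) = (0.0625) / (0.17708) = 0.35294.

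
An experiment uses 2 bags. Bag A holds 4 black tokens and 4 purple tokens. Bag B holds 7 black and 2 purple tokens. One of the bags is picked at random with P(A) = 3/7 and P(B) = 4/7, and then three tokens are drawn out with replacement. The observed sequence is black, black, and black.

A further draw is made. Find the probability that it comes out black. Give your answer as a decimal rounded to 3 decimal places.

For each hypothesis, P(data | H) works out to: P(data | bag A) = (4/8)(4/8)(4/8) = 0.125; P(data | bag B) = (7/9)(7/9)(7/9) = 0.47051.
Weighting by the prior gives 3/7 · 0.125 = 0.053571, 4/7 · 0.47051 = 0.26886; summing to 0.32243.
Normalising, the posterior is P(bag A | data) = 0.16615, P(bag B | data) = 0.83385.
The predictive probability is P(black next | data) = (1/2)(0.16615) + (7/9)(0.83385) = 0.73163.

0.732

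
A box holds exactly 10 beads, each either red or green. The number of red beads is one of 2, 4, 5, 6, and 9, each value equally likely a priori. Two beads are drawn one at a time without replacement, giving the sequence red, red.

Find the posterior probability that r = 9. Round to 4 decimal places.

Under each hypothesis, the probability of the observed sequence is: P(data | r = 2) = (2/10)(1/9) = 1/45; P(data | r = 4) = (4/10)(3/9) = 2/15; P(data | r = 5) = (5/10)(4/9) = 2/9; P(data | r = 6) = (6/10)(5/9) = 1/3; P(data | r = 9) = (9/10)(8/9) = 4/5.
The prior-weighted likelihoods are 1/5 · 1/45 = 1/225, 1/5 · 2/15 = 2/75, 1/5 · 2/9 = 2/45, 1/5 · 1/3 = 1/15, 1/5 · 4/5 = 4/25; these sum to 68/225.
By Bayes' rule, P(r = 9 | data) = (4/25) / (68/225) = 9/17.

0.5294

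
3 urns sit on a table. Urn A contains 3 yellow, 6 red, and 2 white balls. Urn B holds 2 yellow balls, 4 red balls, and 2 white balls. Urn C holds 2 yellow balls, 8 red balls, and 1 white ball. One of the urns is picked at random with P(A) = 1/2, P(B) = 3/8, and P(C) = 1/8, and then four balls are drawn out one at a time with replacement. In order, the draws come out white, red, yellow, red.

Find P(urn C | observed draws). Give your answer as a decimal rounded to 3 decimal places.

Compute the likelihood of the observed sequence for each case: P(data | urn A) = (2/11)(6/11)(3/11)(6/11) = 0.014753; P(data | urn B) = (2/8)(4/8)(2/8)(4/8) = 0.015625; P(data | urn C) = (1/11)(8/11)(2/11)(8/11) = 0.0087426.
Multiplying each by its prior: 1/2 · 0.014753 = 0.0073765, 3/8 · 0.015625 = 0.0058594, 1/8 · 0.0087426 = 0.0010928; these sum to 0.014329.
By Bayes' rule, P(urn C | data) = (0.0010928) / (0.014329) = 0.076268.

0.076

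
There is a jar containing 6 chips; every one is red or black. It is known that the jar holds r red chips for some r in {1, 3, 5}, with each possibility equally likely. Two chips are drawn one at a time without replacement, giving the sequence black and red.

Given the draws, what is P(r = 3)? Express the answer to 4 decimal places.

For each hypothesis, P(data | H) works out to: P(data | r = 1) = (5/6)(1/5) = 1/6; P(data | r = 3) = (3/6)(3/5) = 3/10; P(data | r = 5) = (1/6)(5/5) = 1/6.
The prior-weighted likelihoods are 1/3 · 1/6 = 1/18, 1/3 · 3/10 = 1/10, 1/3 · 1/6 = 1/18; these sum to 19/90.
So P(r = 3 | data) = (1/10) / (19/90) = 9/19.

0.4737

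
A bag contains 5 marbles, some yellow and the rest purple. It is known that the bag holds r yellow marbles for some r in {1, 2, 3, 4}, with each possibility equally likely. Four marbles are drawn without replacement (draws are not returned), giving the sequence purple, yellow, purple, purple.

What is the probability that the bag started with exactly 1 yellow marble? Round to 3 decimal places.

For each hypothesis, P(data | H) works out to: P(data | r = 1) = (4/5)(1/4)(3/3)(2/2) = 1/5; P(data | r = 2) = (3/5)(2/4)(2/3)(1/2) = 1/10; P(data | r = 3) = (2/5)(3/4)(1/3)(0/2) = 0; P(data | r = 4) = (1/5)(4/4)(0/3) = 0.
Multiplying each by its prior: 1/4 · 1/5 = 1/20, 1/4 · 1/10 = 1/40, 1/4 · 0 = 0, 1/4 · 0 = 0; summing to 3/40.
So P(r = 1 | data) = (1/20) / (3/40) = 2/3.

0.667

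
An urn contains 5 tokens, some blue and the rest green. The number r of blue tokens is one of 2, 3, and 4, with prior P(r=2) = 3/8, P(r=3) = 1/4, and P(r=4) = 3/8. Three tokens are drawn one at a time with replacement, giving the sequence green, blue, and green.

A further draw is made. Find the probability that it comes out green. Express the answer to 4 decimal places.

Compute the likelihood of the observed sequence for each case: P(data | r = 2) = (3/5)(2/5)(3/5) = 18/125; P(data | r = 3) = (2/5)(3/5)(2/5) = 12/125; P(data | r = 4) = (1/5)(4/5)(1/5) = 4/125.
Weighting by the prior gives 3/8 · 18/125 = 27/500, 1/4 · 12/125 = 3/125, 3/8 · 4/125 = 3/250; with total 9/100.
Normalising, the posterior is P(r = 2 | data) = 3/5, P(r = 3 | data) = 4/15, P(r = 4 | data) = 2/15.
The predictive probability is P(green next | data) = (3/5)(3/5) + (2/5)(4/15) + (1/5)(2/15) = 37/75.

0.4933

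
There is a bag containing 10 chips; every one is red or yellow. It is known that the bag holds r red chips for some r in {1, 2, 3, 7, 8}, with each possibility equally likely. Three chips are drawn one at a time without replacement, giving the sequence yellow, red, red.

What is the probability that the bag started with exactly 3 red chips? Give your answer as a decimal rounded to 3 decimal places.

The likelihood of the observed sequence under each hypothesis: P(data | r = 1) = (9/10)(1/9)(0/8) = 0; P(data | r = 2) = (8/10)(2/9)(1/8) = 1/45; P(data | r = 3) = (7/10)(3/9)(2/8) = 7/120; P(data | r = 7) = (3/10)(7/9)(6/8) = 7/40; P(data | r = 8) = (2/10)(8/9)(7/8) = 7/45.
Multiplying each by its prior: 1/5 · 0 = 0, 1/5 · 1/45 = 1/225, 1/5 · 7/120 = 7/600, 1/5 · 7/40 = 7/200, 1/5 · 7/45 = 7/225; these sum to 37/450.
Therefore the posterior P(r = 3 | data) = (7/600) / (37/450) = 21/148.

0.142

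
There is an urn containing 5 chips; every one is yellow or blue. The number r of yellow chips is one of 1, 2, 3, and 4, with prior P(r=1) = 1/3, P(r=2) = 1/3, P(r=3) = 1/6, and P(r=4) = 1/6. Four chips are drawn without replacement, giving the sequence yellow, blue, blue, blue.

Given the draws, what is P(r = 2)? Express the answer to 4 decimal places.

0.3333

The likelihood of the observed sequence under each hypothesis: P(data | r = 1) = (1/5)(4/4)(3/3)(2/2) = 1/5; P(data | r = 2) = (2/5)(3/4)(2/3)(1/2) = 1/10; P(data | r = 3) = (3/5)(2/4)(1/3)(0/2) = 0; P(data | r = 4) = (4/5)(1/4)(0/3) = 0.
The prior-weighted likelihoods are 1/3 · 1/5 = 1/15, 1/3 · 1/10 = 1/30, 1/6 · 0 = 0, 1/6 · 0 = 0; summing to 1/10.
Therefore the posterior P(r = 2 | data) = (1/30) / (1/10) = 1/3.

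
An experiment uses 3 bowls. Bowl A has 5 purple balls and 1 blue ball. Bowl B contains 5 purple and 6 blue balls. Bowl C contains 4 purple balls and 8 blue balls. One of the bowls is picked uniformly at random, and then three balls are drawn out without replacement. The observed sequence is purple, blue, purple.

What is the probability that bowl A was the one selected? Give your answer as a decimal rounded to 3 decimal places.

0.462

Under each hypothesis, the probability of the observed sequence is: P(data | bowl A) = (5/6)(1/5)(4/4) = 1/6; P(data | bowl B) = (5/11)(6/10)(4/9) = 4/33; P(data | bowl C) = (4/12)(8/11)(3/10) = 4/55.
Multiplying each by its prior: 1/3 · 1/6 = 1/18, 1/3 · 4/33 = 4/99, 1/3 · 4/55 = 4/165; these sum to 119/990.
By Bayes' rule, P(bowl A | data) = (1/18) / (119/990) = 55/119.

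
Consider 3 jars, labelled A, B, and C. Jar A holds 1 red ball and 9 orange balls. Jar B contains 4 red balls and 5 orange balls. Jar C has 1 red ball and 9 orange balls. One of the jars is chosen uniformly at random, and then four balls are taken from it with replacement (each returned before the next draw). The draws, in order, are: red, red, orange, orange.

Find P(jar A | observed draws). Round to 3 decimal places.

For each hypothesis, P(data | H) works out to: P(data | jar A) = (1/10)(1/10)(9/10)(9/10) = 0.0081; P(data | jar B) = (4/9)(4/9)(5/9)(5/9) = 0.060966; P(data | jar C) = (1/10)(1/10)(9/10)(9/10) = 0.0081.
Multiplying each by its prior: 1/3 · 0.0081 = 0.0027, 1/3 · 0.060966 = 0.020322, 1/3 · 0.0081 = 0.0027; with total 0.025722.
So P(jar A | data) = (0.0027) / (0.025722) = 0.10497.

0.105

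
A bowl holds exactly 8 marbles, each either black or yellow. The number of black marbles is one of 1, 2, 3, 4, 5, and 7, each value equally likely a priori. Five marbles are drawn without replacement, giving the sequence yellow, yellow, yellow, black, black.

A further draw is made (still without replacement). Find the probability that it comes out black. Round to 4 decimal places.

The likelihood of the observed sequence under each hypothesis: P(data | r = 1) = (7/8)(6/7)(5/6)(1/5)(0/4) = 0; P(data | r = 2) = (6/8)(5/7)(4/6)(2/5)(1/4) = 1/28; P(data | r = 3) = (5/8)(4/7)(3/6)(3/5)(2/4) = 3/56; P(data | r = 4) = (4/8)(3/7)(2/6)(4/5)(3/4) = 3/70; P(data | r = 5) = (3/8)(2/7)(1/6)(5/5)(4/4) = 1/56; P(data | r = 7) = (1/8)(0/7) = 0.
The prior-weighted likelihoods are 1/6 · 0 = 0, 1/6 · 1/28 = 1/168, 1/6 · 3/56 = 1/112, 1/6 · 3/70 = 1/140, 1/6 · 1/56 = 1/336, 1/6 · 0 = 0; with total 1/40.
Dividing through by the total gives posterior P(r = 1 | data) = 0, P(r = 2 | data) = 5/21, P(r = 3 | data) = 5/14, P(r = 4 | data) = 2/7, P(r = 5 | data) = 5/42, P(r = 7 | data) = 0.
So P(black next | data) = Σ P(black next | H) P(H | data) = (0)(5/21) + (1/3)(5/14) + (2/3)(2/7) + (1)(5/42) = 3/7.

0.4286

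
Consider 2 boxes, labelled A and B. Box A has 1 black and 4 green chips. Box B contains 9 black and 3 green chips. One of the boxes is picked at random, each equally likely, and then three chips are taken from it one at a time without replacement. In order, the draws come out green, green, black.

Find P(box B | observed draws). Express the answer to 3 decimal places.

Under each hypothesis, the probability of the observed sequence is: P(data | box A) = (4/5)(3/4)(1/3) = 1/5; P(data | box B) = (3/12)(2/11)(9/10) = 9/220.
The prior-weighted likelihoods are 1/2 · 1/5 = 1/10, 1/2 · 9/220 = 9/440; with total 53/440.
Hence P(box B | data) = (9/440) / (53/440) = 9/53.

0.170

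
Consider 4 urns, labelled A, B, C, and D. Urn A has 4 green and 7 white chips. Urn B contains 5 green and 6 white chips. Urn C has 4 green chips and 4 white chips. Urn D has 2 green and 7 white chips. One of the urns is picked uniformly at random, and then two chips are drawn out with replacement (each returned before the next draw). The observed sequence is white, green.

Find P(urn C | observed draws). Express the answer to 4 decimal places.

0.2771

The likelihood of the observed sequence under each hypothesis: P(data | urn A) = (7/11)(4/11) = 0.2314; P(data | urn B) = (6/11)(5/11) = 0.24793; P(data | urn C) = (4/8)(4/8) = 0.25; P(data | urn D) = (7/9)(2/9) = 0.17284.
Weighting by the prior gives 1/4 · 0.2314 = 0.057851, 1/4 · 0.24793 = 0.061983, 1/4 · 0.25 = 0.0625, 1/4 · 0.17284 = 0.04321; these sum to 0.22554.
So P(urn C | data) = (0.0625) / (0.22554) = 0.27711.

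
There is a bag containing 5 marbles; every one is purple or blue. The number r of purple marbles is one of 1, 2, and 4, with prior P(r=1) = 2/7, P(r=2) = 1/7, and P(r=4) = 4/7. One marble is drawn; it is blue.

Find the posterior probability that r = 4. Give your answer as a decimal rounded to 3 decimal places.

0.267

Compute the likelihood of this draw for each case: P(data | r = 1) = (4/5) = 4/5; P(data | r = 2) = (3/5) = 3/5; P(data | r = 4) = (1/5) = 1/5.
Multiplying each by its prior: 2/7 · 4/5 = 8/35, 1/7 · 3/5 = 3/35, 4/7 · 1/5 = 4/35; with total 3/7.
By Bayes' rule, P(r = 4 | data) = (4/35) / (3/7) = 4/15.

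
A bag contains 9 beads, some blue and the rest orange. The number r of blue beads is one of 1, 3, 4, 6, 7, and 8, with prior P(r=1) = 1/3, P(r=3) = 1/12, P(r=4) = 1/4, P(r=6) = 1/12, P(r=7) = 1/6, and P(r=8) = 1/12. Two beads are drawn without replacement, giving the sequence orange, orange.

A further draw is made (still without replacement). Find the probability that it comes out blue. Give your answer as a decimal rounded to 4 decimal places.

For each hypothesis, P(data | H) works out to: P(data | r = 1) = (8/9)(7/8) = 7/9; P(data | r = 3) = (6/9)(5/8) = 5/12; P(data | r = 4) = (5/9)(4/8) = 5/18; P(data | r = 6) = (3/9)(2/8) = 1/12; P(data | r = 7) = (2/9)(1/8) = 1/36; P(data | r = 8) = (1/9)(0/8) = 0.
Multiplying each by its prior: 1/3 · 7/9 = 7/27, 1/12 · 5/12 = 5/144, 1/4 · 5/18 = 5/72, 1/12 · 1/12 = 1/144, 1/6 · 1/36 = 1/216, 1/12 · 0 = 0; summing to 3/8.
Dividing through by the total gives posterior P(r = 1 | data) = 56/81, P(r = 3 | data) = 5/54, P(r = 4 | data) = 5/27, P(r = 6 | data) = 1/54, P(r = 7 | data) = 1/81, P(r = 8 | data) = 0.
The predictive probability is P(blue next | data) = (1/7)(56/81) + (3/7)(5/54) + (4/7)(5/27) + (6/7)(1/54) + (1)(1/81) = 103/378.

0.2725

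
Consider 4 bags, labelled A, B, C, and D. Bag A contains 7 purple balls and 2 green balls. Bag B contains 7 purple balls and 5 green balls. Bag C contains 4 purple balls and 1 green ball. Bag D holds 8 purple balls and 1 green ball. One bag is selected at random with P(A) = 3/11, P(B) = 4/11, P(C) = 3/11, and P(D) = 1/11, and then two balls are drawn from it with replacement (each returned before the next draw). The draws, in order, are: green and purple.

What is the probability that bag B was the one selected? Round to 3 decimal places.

0.470

Under each hypothesis, the probability of the observed sequence is: P(data | bag A) = (2/9)(7/9) = 0.17284; P(data | bag B) = (5/12)(7/12) = 0.24306; P(data | bag C) = (1/5)(4/5) = 0.16; P(data | bag D) = (1/9)(8/9) = 0.098765.
Multiplying each by its prior: 3/11 · 0.17284 = 0.047138, 4/11 · 0.24306 = 0.088384, 3/11 · 0.16 = 0.043636, 1/11 · 0.098765 = 0.0089787; with total 0.18814.
Therefore the posterior P(bag B | data) = (0.088384) / (0.18814) = 0.46978.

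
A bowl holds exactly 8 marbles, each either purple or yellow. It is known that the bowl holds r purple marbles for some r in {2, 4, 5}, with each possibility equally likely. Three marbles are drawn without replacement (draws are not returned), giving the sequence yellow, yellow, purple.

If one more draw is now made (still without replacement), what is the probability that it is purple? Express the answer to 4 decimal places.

0.4696

The likelihood of the observed sequence under each hypothesis: P(data | r = 2) = (6/8)(5/7)(2/6) = 5/28; P(data | r = 4) = (4/8)(3/7)(4/6) = 1/7; P(data | r = 5) = (3/8)(2/7)(5/6) = 5/56.
Multiplying each by its prior: 1/3 · 5/28 = 5/84, 1/3 · 1/7 = 1/21, 1/3 · 5/56 = 5/168; these sum to 23/168.
The posterior is then P(r = 2 | data) = 10/23, P(r = 4 | data) = 8/23, P(r = 5 | data) = 5/23.
The predictive probability is P(purple next | data) = (1/5)(10/23) + (3/5)(8/23) + (4/5)(5/23) = 54/115.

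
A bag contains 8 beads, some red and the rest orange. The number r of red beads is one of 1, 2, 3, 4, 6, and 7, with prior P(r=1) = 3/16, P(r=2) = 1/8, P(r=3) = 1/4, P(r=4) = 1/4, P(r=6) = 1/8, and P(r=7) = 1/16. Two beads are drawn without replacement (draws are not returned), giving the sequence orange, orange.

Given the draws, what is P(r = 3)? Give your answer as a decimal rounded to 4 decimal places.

0.2516

For each hypothesis, P(data | H) works out to: P(data | r = 1) = (7/8)(6/7) = 3/4; P(data | r = 2) = (6/8)(5/7) = 15/28; P(data | r = 3) = (5/8)(4/7) = 5/14; P(data | r = 4) = (4/8)(3/7) = 3/14; P(data | r = 6) = (2/8)(1/7) = 1/28; P(data | r = 7) = (1/8)(0/7) = 0.
The prior-weighted likelihoods are 3/16 · 3/4 = 9/64, 1/8 · 15/28 = 15/224, 1/4 · 5/14 = 5/56, 1/4 · 3/14 = 3/56, 1/8 · 1/28 = 1/224, 1/16 · 0 = 0; summing to 159/448.
So P(r = 3 | data) = (5/56) / (159/448) = 40/159.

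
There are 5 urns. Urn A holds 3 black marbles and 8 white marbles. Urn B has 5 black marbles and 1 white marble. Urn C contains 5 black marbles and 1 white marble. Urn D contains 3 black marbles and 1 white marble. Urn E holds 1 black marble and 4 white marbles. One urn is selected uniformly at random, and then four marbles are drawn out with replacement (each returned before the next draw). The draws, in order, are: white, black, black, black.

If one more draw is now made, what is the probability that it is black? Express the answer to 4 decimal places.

0.7673

Under each hypothesis, the probability of the observed sequence is: P(data | urn A) = (8/11)(3/11)(3/11)(3/11) = 0.014753; P(data | urn B) = (1/6)(5/6)(5/6)(5/6) = 0.096451; P(data | urn C) = (1/6)(5/6)(5/6)(5/6) = 0.096451; P(data | urn D) = (1/4)(3/4)(3/4)(3/4) = 0.10547; P(data | urn E) = (4/5)(1/5)(1/5)(1/5) = 0.0064.
Multiplying each by its prior: 1/5 · 0.014753 = 0.0029506, 1/5 · 0.096451 = 0.01929, 1/5 · 0.096451 = 0.01929, 1/5 · 0.10547 = 0.021094, 1/5 · 0.0064 = 0.00128; summing to 0.063905.
The posterior is then P(urn A | data) = 0.046172, P(urn B | data) = 0.30186, P(urn C | data) = 0.30186, P(urn D | data) = 0.33008, P(urn E | data) = 0.02003.
Averaging over the posterior, P(black next | data) = (3/11)(0.046172) + (5/6)(0.30186) + (5/6)(0.30186) + (3/4)(0.33008) + (1/5)(0.02003) = 0.76726.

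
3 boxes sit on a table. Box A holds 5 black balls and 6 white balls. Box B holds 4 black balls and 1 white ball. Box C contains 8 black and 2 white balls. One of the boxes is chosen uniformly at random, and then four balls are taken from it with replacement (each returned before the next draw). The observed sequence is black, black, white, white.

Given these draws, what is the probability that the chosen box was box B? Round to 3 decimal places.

For each hypothesis, P(data | H) works out to: P(data | box A) = (5/11)(5/11)(6/11)(6/11) = 0.061471; P(data | box B) = (4/5)(4/5)(1/5)(1/5) = 0.0256; P(data | box C) = (8/10)(8/10)(2/10)(2/10) = 0.0256.
Multiplying each by its prior: 1/3 · 0.061471 = 0.02049, 1/3 · 0.0256 = 0.0085333, 1/3 · 0.0256 = 0.0085333; these sum to 0.037557.
Therefore the posterior P(box B | data) = (0.0085333) / (0.037557) = 0.22721.

0.227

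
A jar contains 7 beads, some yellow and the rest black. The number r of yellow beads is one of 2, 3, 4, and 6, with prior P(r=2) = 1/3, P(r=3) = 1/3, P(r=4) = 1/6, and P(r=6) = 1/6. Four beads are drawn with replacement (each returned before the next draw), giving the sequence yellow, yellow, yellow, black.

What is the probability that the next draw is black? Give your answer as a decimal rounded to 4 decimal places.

The likelihood of the observed sequence under each hypothesis: P(data | r = 2) = (2/7)(2/7)(2/7)(5/7) = 0.01666; P(data | r = 3) = (3/7)(3/7)(3/7)(4/7) = 0.044981; P(data | r = 4) = (4/7)(4/7)(4/7)(3/7) = 0.079967; P(data | r = 6) = (6/7)(6/7)(6/7)(1/7) = 0.089963.
Weighting by the prior gives 1/3 · 0.01666 = 0.0055532, 1/3 · 0.044981 = 0.014994, 1/6 · 0.079967 = 0.013328, 1/6 · 0.089963 = 0.014994; these sum to 0.048869.
Normalising, the posterior is P(r = 2 | data) = 0.11364, P(r = 3 | data) = 0.30682, P(r = 4 | data) = 0.27273, P(r = 6 | data) = 0.30682.
So P(black next | data) = Σ P(black next | H) P(H | data) = (5/7)(0.11364) + (4/7)(0.30682) + (3/7)(0.27273) + (1/7)(0.30682) = 0.41721.

0.4172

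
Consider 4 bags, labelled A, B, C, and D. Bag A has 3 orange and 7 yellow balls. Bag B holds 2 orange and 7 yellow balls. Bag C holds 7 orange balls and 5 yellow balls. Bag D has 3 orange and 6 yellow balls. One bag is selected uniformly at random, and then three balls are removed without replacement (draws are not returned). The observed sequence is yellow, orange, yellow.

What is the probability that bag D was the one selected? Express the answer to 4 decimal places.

0.2851

For each hypothesis, P(data | H) works out to: P(data | bag A) = (7/10)(3/9)(6/8) = 0.175; P(data | bag B) = (7/9)(2/8)(6/7) = 0.16667; P(data | bag C) = (5/12)(7/11)(4/10) = 0.10606; P(data | bag D) = (6/9)(3/8)(5/7) = 0.17857.
Multiplying each by its prior: 1/4 · 0.175 = 0.04375, 1/4 · 0.16667 = 0.041667, 1/4 · 0.10606 = 0.026515, 1/4 · 0.17857 = 0.044643; these sum to 0.15657.
So P(bag D | data) = (0.044643) / (0.15657) = 0.28512.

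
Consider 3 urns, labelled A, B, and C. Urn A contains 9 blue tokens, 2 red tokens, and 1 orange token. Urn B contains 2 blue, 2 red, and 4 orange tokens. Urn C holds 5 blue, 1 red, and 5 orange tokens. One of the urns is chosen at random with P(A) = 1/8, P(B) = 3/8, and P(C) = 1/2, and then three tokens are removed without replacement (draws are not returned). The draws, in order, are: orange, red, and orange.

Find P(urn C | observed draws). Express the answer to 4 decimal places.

Compute the likelihood of the observed sequence for each case: P(data | urn A) = (1/12)(2/11)(0/10) = 0; P(data | urn B) = (4/8)(2/7)(3/6) = 0.071429; P(data | urn C) = (5/11)(1/10)(4/9) = 0.020202.
Weighting by the prior gives 1/8 · 0 = 0, 3/8 · 0.071429 = 0.026786, 1/2 · 0.020202 = 0.010101; summing to 0.036887.
Therefore the posterior P(urn C | data) = (0.010101) / (0.036887) = 0.27384.

0.2738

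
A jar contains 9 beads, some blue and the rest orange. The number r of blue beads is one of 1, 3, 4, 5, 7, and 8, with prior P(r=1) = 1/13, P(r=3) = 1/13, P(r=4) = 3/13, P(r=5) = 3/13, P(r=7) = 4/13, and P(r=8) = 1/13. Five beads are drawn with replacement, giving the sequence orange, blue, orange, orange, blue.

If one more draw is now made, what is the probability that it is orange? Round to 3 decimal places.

0.509

Under each hypothesis, the probability of the observed sequence is: P(data | r = 1) = (8/9)(1/9)(8/9)(8/9)(1/9) = 0.0086708; P(data | r = 3) = (6/9)(3/9)(6/9)(6/9)(3/9) = 0.032922; P(data | r = 4) = (5/9)(4/9)(5/9)(5/9)(4/9) = 0.03387; P(data | r = 5) = (4/9)(5/9)(4/9)(4/9)(5/9) = 0.027096; P(data | r = 7) = (2/9)(7/9)(2/9)(2/9)(7/9) = 0.0066386; P(data | r = 8) = (1/9)(8/9)(1/9)(1/9)(8/9) = 0.0010838.
The prior-weighted likelihoods are 1/13 · 0.0086708 = 0.00066698, 1/13 · 0.032922 = 0.0025324, 3/13 · 0.03387 = 0.0078162, 3/13 · 0.027096 = 0.006253, 4/13 · 0.0066386 = 0.0020426, 1/13 · 0.0010838 = 8.3373e-05; summing to 0.019395.
Normalising, the posterior is P(r = 1 | data) = 0.03439, P(r = 3 | data) = 0.13057, P(r = 4 | data) = 0.40301, P(r = 5 | data) = 0.32241, P(r = 7 | data) = 0.10532, P(r = 8 | data) = 0.0042988.
So P(orange next | data) = Σ P(orange next | H) P(H | data) = (8/9)(0.03439) + (2/3)(0.13057) + (5/9)(0.40301) + (4/9)(0.32241) + (2/9)(0.10532) + (1/9)(0.0042988) = 0.50869.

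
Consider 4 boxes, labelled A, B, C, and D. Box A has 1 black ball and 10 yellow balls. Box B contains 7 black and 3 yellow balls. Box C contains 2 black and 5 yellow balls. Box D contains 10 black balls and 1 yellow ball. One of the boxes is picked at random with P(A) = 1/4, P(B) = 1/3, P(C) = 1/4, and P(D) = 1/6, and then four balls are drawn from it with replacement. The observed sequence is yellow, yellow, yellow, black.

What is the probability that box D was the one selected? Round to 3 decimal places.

0.002

The likelihood of the observed sequence under each hypothesis: P(data | box A) = (10/11)(10/11)(10/11)(1/11) = 0.068301; P(data | box B) = (3/10)(3/10)(3/10)(7/10) = 0.0189; P(data | box C) = (5/7)(5/7)(5/7)(2/7) = 0.10412; P(data | box D) = (1/11)(1/11)(1/11)(10/11) = 0.00068301.
Weighting by the prior gives 1/4 · 0.068301 = 0.017075, 1/3 · 0.0189 = 0.0063, 1/4 · 0.10412 = 0.026031, 1/6 · 0.00068301 = 0.00011384; these sum to 0.04952.
So P(box D | data) = (0.00011384) / (0.04952) = 0.0022988.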